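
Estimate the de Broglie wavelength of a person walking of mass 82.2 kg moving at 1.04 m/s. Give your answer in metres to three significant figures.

p = mv = 82.2 × 1.04 = 8.549 × 10¹ kg·m/s.
λ = h/p = 6.626 × 10⁻³⁴ / 8.549 × 10¹ = 7.75 × 10⁻³⁶ m.

λ = 7.75 × 10⁻³⁶ m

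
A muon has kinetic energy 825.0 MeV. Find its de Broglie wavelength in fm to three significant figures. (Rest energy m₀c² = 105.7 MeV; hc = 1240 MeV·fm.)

Total energy E = KE + m₀c² = 825.0 + 105.7 = 930.7 MeV.
(pc)² = E² − (m₀c²)² = (930.7)² − (105.7)² = 8.550 × 10⁵ MeV², so pc = 924.7 MeV.
λ = hc/(pc) = 1240 MeV·fm / 924.7 MeV = 1.34 fm.

λ = 1.34 fm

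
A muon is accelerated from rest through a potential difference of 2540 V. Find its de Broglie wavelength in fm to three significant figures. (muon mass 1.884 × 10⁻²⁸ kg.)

KE = eV = 1.602 × 10⁻¹⁹ × 2540 = 4.069 × 10⁻¹⁶ J.
p = √(2mKE) = √(2 × 1.884 × 10⁻²⁸ × 4.069 × 10⁻¹⁶) = 3.916 × 10⁻²² kg·m/s.
λ = h/p = 6.626 × 10⁻³⁴ / 3.916 × 10⁻²² = 1.69 × 10⁻¹² m = 1690 fm.

λ = 1690 fm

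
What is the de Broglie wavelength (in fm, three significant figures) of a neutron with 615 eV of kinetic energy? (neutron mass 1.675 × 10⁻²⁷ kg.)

λ = 1150 fm

KE = 615 eV = 9.852 × 10⁻¹⁷ J.
p = √(2mKE) = √(2 × 1.675 × 10⁻²⁷ × 9.852 × 10⁻¹⁷) = 5.745 × 10⁻²² kg·m/s.
λ = h/p = 6.626 × 10⁻³⁴ / 5.745 × 10⁻²² = 1.15 × 10⁻¹² m = 1150 fm.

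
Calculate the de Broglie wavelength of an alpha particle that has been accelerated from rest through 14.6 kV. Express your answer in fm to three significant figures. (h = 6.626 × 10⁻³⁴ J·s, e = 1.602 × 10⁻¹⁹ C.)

λ = 84.0 fm

KE = 2eV = 2 × 1.602 × 10⁻¹⁹ × 1.460 × 10⁴ = 4.678 × 10⁻¹⁵ J.
p = √(2mKE) = √(2 × 6.645 × 10⁻²⁷ × 4.678 × 10⁻¹⁵) = 7.885 × 10⁻²¹ kg·m/s.
λ = h/p = 6.626 × 10⁻³⁴ / 7.885 × 10⁻²¹ = 8.40 × 10⁻¹⁴ m = 84.0 fm.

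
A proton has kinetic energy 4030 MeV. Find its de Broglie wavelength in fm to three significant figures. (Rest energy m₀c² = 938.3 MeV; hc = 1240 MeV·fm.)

λ = 0.254 fm

Total energy E = KE + m₀c² = 4030 + 938.3 = 4968.3 MeV.
(pc)² = E² − (m₀c²)² = (4968.3)² − (938.3)² = 2.380 × 10⁷ MeV², so pc = 4879 MeV.
λ = hc/(pc) = 1240 MeV·fm / 4879 MeV = 0.254 fm.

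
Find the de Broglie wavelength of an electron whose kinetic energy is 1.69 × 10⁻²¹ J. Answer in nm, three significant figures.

p = √(2mKE) = √(2 × 9.109 × 10⁻³¹ × 1.690 × 10⁻²¹) = 5.549 × 10⁻²⁶ kg·m/s.
λ = h/p = 6.626 × 10⁻³⁴ / 5.549 × 10⁻²⁶ = 1.19 × 10⁻⁸ m = 11.9 nm.

λ = 11.9 nm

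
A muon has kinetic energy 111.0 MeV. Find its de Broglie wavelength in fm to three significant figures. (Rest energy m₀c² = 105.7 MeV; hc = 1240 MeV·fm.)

Total energy E = KE + m₀c² = 111.0 + 105.7 = 216.7 MeV.
(pc)² = E² − (m₀c²)² = (216.7)² − (105.7)² = 3.579 × 10⁴ MeV², so pc = 189.2 MeV.
λ = hc/(pc) = 1240 MeV·fm / 189.2 MeV = 6.55 fm.

λ = 6.55 fm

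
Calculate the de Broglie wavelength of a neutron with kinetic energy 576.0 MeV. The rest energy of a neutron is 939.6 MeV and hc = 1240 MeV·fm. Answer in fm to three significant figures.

λ = 1.04 fm

Total energy E = KE + m₀c² = 576.0 + 939.6 = 1515.6 MeV.
(pc)² = E² − (m₀c²)² = (1515.6)² − (939.6)² = 1.414 × 10⁶ MeV², so pc = 1189 MeV.
λ = hc/(pc) = 1240 MeV·fm / 1189 MeV = 1.04 fm.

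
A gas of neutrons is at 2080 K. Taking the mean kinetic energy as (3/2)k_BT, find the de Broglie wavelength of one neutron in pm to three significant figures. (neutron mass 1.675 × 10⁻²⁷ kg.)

KE = (3/2)k_BT = 1.5 × 1.381 × 10⁻²³ × 2080 = 4.309 × 10⁻²⁰ J.
p = √(2mKE) = √(2 × 1.675 × 10⁻²⁷ × 4.309 × 10⁻²⁰) = 1.201 × 10⁻²³ kg·m/s.
λ = h/p = 5.52 × 10⁻¹¹ m = 55.2 pm.

λ = 55.2 pm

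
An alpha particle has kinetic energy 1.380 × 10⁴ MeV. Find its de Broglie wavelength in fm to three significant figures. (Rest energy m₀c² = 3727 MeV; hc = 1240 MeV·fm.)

Total energy E = KE + m₀c² = 1.380 × 10⁴ + 3727 = 17527 MeV.
(pc)² = E² − (m₀c²)² = (17527)² − (3727)² = 2.933 × 10⁸ MeV², so pc = 1.713 × 10⁴ MeV.
λ = hc/(pc) = 1240 MeV·fm / 1.713 × 10⁴ MeV = 0.0724 fm.

λ = 0.0724 fm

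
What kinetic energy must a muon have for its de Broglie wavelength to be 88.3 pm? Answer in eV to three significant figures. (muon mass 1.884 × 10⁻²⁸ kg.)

p = h/λ = 6.626 × 10⁻³⁴ / 8.830 × 10⁻¹¹ = 7.504 × 10⁻²⁴ kg·m/s.
KE = p²/(2m) = (7.504 × 10⁻²⁴)² / (2 × 1.884 × 10⁻²⁸) = 1.494 × 10⁻¹⁹ J = 0.933 eV.

KE = 0.933 eV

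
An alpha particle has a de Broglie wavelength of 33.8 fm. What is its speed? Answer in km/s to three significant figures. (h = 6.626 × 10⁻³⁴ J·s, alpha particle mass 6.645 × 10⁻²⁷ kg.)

p = h/λ = 6.626 × 10⁻³⁴ / 3.380 × 10⁻¹⁴ = 1.960 × 10⁻²⁰ kg·m/s.
v = p/m = 1.960 × 10⁻²⁰ / 6.645 × 10⁻²⁷ = 2.95 × 10⁶ m/s = 2950 km/s.

v = 2950 km/s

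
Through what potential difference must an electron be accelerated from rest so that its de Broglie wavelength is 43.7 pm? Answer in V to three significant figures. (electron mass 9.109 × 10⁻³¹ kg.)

p = h/λ = 6.626 × 10⁻³⁴ / 4.370 × 10⁻¹¹ = 1.516 × 10⁻²³ kg·m/s.
KE = p²/(2m) = 1.262 × 10⁻¹⁶ J.
V = KE/e = 1.262 × 10⁻¹⁶ / (1.602 × 10⁻¹⁹) = 788 V.

V = 788 V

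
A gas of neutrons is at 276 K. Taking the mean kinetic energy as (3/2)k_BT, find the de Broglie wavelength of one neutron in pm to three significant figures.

λ = 151 pm

KE = (3/2)k_BT = 1.5 × 1.381 × 10⁻²³ × 276 = 5.717 × 10⁻²¹ J.
p = √(2mKE) = √(2 × 1.675 × 10⁻²⁷ × 5.717 × 10⁻²¹) = 4.376 × 10⁻²⁴ kg·m/s.
λ = h/p = 1.51 × 10⁻¹⁰ m = 151 pm.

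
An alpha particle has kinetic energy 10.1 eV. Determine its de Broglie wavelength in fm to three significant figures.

KE = 10.1 eV = 1.618 × 10⁻¹⁸ J.
p = √(2mKE) = √(2 × 6.645 × 10⁻²⁷ × 1.618 × 10⁻¹⁸) = 1.466 × 10⁻²² kg·m/s.
λ = h/p = 6.626 × 10⁻³⁴ / 1.466 × 10⁻²² = 4.52 × 10⁻¹² m = 4520 fm.

λ = 4520 fm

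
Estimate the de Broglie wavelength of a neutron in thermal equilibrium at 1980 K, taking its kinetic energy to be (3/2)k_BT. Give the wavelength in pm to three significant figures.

KE = (3/2)k_BT = 1.5 × 1.381 × 10⁻²³ × 1980 = 4.102 × 10⁻²⁰ J.
p = √(2mKE) = √(2 × 1.675 × 10⁻²⁷ × 4.102 × 10⁻²⁰) = 1.172 × 10⁻²³ kg·m/s.
λ = h/p = 5.65 × 10⁻¹¹ m = 56.5 pm.

λ = 56.5 pm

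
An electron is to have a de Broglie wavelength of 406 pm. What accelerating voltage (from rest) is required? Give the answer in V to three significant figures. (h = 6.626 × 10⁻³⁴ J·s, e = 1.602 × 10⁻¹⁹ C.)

p = h/λ = 6.626 × 10⁻³⁴ / 4.060 × 10⁻¹⁰ = 1.632 × 10⁻²⁴ kg·m/s.
KE = p²/(2m) = 1.462 × 10⁻¹⁸ J.
V = KE/e = 1.462 × 10⁻¹⁸ / (1.602 × 10⁻¹⁹) = 9.13 V.

V = 9.13 V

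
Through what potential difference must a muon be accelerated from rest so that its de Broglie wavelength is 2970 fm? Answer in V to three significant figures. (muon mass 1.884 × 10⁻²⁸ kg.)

p = h/λ = 6.626 × 10⁻³⁴ / 2.970 × 10⁻¹² = 2.231 × 10⁻²² kg·m/s.
KE = p²/(2m) = 1.321 × 10⁻¹⁶ J.
V = KE/e = 1.321 × 10⁻¹⁶ / (1.602 × 10⁻¹⁹) = 825 V.

V = 825 V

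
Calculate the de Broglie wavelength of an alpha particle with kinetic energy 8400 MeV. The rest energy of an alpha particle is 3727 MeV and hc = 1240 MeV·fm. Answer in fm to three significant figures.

Total energy E = KE + m₀c² = 8400 + 3727 = 12127 MeV.
(pc)² = E² − (m₀c²)² = (12127)² − (3727)² = 1.332 × 10⁸ MeV², so pc = 1.154 × 10⁴ MeV.
λ = hc/(pc) = 1240 MeV·fm / 1.154 × 10⁴ MeV = 0.107 fm.

λ = 0.107 fm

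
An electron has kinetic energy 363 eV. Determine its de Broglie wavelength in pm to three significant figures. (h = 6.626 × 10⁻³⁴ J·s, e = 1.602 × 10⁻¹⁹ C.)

KE = 363 eV = 5.815 × 10⁻¹⁷ J.
p = √(2mKE) = √(2 × 9.109 × 10⁻³¹ × 5.815 × 10⁻¹⁷) = 1.029 × 10⁻²³ kg·m/s.
λ = h/p = 6.626 × 10⁻³⁴ / 1.029 × 10⁻²³ = 6.44 × 10⁻¹¹ m = 64.4 pm.

λ = 64.4 pm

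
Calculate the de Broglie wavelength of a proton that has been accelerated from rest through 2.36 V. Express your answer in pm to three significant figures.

λ = 18.6 pm

KE = eV = 1.602 × 10⁻¹⁹ × 2.360 = 3.781 × 10⁻¹⁹ J.
p = √(2mKE) = √(2 × 1.673 × 10⁻²⁷ × 3.781 × 10⁻¹⁹) = 3.557 × 10⁻²³ kg·m/s.
λ = h/p = 6.626 × 10⁻³⁴ / 3.557 × 10⁻²³ = 1.86 × 10⁻¹¹ m = 18.6 pm.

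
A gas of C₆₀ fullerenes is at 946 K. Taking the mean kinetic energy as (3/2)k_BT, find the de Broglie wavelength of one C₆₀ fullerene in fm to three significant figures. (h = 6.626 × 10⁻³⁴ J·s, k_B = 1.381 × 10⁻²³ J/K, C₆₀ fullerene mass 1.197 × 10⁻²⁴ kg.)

λ = 3060 fm

KE = (3/2)k_BT = 1.5 × 1.381 × 10⁻²³ × 946 = 1.960 × 10⁻²⁰ J.
p = √(2mKE) = √(2 × 1.197 × 10⁻²⁴ × 1.960 × 10⁻²⁰) = 2.166 × 10⁻²² kg·m/s.
λ = h/p = 3.06 × 10⁻¹² m = 3060 fm.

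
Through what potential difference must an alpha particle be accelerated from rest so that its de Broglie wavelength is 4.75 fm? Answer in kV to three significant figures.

p = h/λ = 6.626 × 10⁻³⁴ / 4.750 × 10⁻¹⁵ = 1.395 × 10⁻¹⁹ kg·m/s.
KE = p²/(2m) = 1.464 × 10⁻¹² J.
V = KE/2e = 1.464 × 10⁻¹² / (2 × 1.602 × 10⁻¹⁹) = 4570 kV.

V = 4570 kV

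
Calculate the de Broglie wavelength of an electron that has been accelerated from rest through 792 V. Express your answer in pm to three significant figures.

λ = 43.6 pm

KE = eV = 1.602 × 10⁻¹⁹ × 792.0 = 1.269 × 10⁻¹⁶ J.
p = √(2mKE) = √(2 × 9.109 × 10⁻³¹ × 1.269 × 10⁻¹⁶) = 1.520 × 10⁻²³ kg·m/s.
λ = h/p = 6.626 × 10⁻³⁴ / 1.520 × 10⁻²³ = 4.36 × 10⁻¹¹ m = 43.6 pm.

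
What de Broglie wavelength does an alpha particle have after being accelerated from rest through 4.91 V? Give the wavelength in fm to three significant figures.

λ = 4580 fm

KE = 2eV = 2 × 1.602 × 10⁻¹⁹ × 4.910 = 1.573 × 10⁻¹⁸ J.
p = √(2mKE) = √(2 × 6.645 × 10⁻²⁷ × 1.573 × 10⁻¹⁸) = 1.446 × 10⁻²² kg·m/s.
λ = h/p = 6.626 × 10⁻³⁴ / 1.446 × 10⁻²² = 4.58 × 10⁻¹² m = 4580 fm.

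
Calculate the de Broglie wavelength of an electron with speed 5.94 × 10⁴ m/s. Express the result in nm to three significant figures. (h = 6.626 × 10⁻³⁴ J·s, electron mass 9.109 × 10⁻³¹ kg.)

p = mv = 9.109 × 10⁻³¹ × 5.94 × 10⁴ = 5.411 × 10⁻²⁶ kg·m/s.
λ = h/p = 6.626 × 10⁻³⁴ / 5.411 × 10⁻²⁶ = 1.22 × 10⁻⁸ m = 12.2 nm.

λ = 12.2 nm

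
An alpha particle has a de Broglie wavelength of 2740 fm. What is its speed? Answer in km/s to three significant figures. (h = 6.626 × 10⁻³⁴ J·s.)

p = h/λ = 6.626 × 10⁻³⁴ / 2.740 × 10⁻¹² = 2.418 × 10⁻²² kg·m/s.
v = p/m = 2.418 × 10⁻²² / 6.645 × 10⁻²⁷ = 3.64 × 10⁴ m/s = 36.4 km/s.

v = 36.4 km/s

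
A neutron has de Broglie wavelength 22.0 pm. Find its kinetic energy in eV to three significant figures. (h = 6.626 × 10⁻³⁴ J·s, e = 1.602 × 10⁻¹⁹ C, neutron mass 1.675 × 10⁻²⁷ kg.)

p = h/λ = 6.626 × 10⁻³⁴ / 2.200 × 10⁻¹¹ = 3.012 × 10⁻²³ kg·m/s.
KE = p²/(2m) = (3.012 × 10⁻²³)² / (2 × 1.675 × 10⁻²⁷) = 2.708 × 10⁻¹⁹ J = 1.69 eV.

KE = 1.69 eV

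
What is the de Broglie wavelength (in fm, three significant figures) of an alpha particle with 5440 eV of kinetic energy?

λ = 195 fm

KE = 5440 eV = 8.715 × 10⁻¹⁶ J.
p = √(2mKE) = √(2 × 6.645 × 10⁻²⁷ × 8.715 × 10⁻¹⁶) = 3.403 × 10⁻²¹ kg·m/s.
λ = h/p = 6.626 × 10⁻³⁴ / 3.403 × 10⁻²¹ = 1.95 × 10⁻¹³ m = 195 fm.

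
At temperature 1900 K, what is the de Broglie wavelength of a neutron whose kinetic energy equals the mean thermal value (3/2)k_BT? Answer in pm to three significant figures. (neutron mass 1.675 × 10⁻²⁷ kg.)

KE = (3/2)k_BT = 1.5 × 1.381 × 10⁻²³ × 1900 = 3.936 × 10⁻²⁰ J.
p = √(2mKE) = √(2 × 1.675 × 10⁻²⁷ × 3.936 × 10⁻²⁰) = 1.148 × 10⁻²³ kg·m/s.
λ = h/p = 5.77 × 10⁻¹¹ m = 57.7 pm.

λ = 57.7 pm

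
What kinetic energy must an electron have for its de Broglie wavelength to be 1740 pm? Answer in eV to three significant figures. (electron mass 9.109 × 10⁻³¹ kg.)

p = h/λ = 6.626 × 10⁻³⁴ / 1.740 × 10⁻⁹ = 3.808 × 10⁻²⁵ kg·m/s.
KE = p²/(2m) = (3.808 × 10⁻²⁵)² / (2 × 9.109 × 10⁻³¹) = 7.960 × 10⁻²⁰ J = 0.497 eV.

KE = 0.497 eV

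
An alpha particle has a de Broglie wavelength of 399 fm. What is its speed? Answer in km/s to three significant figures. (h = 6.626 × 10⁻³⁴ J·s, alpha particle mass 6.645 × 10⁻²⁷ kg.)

v = 250 km/s

p = h/λ = 6.626 × 10⁻³⁴ / 3.990 × 10⁻¹³ = 1.661 × 10⁻²¹ kg·m/s.
v = p/m = 1.661 × 10⁻²¹ / 6.645 × 10⁻²⁷ = 2.50 × 10⁵ m/s = 250 km/s.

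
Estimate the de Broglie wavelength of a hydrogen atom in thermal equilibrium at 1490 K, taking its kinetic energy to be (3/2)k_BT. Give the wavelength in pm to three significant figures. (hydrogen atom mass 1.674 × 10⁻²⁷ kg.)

λ = 65.2 pm

KE = (3/2)k_BT = 1.5 × 1.381 × 10⁻²³ × 1490 = 3.087 × 10⁻²⁰ J.
p = √(2mKE) = √(2 × 1.674 × 10⁻²⁷ × 3.087 × 10⁻²⁰) = 1.017 × 10⁻²³ kg·m/s.
λ = h/p = 6.52 × 10⁻¹¹ m = 65.2 pm.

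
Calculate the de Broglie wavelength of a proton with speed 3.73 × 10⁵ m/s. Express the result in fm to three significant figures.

λ = 1060 fm

p = mv = 1.673 × 10⁻²⁷ × 3.73 × 10⁵ = 6.240 × 10⁻²² kg·m/s.
λ = h/p = 6.626 × 10⁻³⁴ / 6.240 × 10⁻²² = 1.06 × 10⁻¹² m = 1060 fm.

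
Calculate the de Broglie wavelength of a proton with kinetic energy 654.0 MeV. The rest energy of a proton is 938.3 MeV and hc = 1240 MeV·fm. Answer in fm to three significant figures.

λ = 0.964 fm

Total energy E = KE + m₀c² = 654.0 + 938.3 = 1592.3 MeV.
(pc)² = E² − (m₀c²)² = (1592.3)² − (938.3)² = 1.655 × 10⁶ MeV², so pc = 1286 MeV.
λ = hc/(pc) = 1240 MeV·fm / 1286 MeV = 0.964 fm.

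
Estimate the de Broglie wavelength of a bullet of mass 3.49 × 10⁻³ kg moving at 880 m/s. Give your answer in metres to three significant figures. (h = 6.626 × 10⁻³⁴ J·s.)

p = mv = 3.49 × 10⁻³ × 880 = 3.071 kg·m/s.
λ = h/p = 6.626 × 10⁻³⁴ / 3.071 = 2.16 × 10⁻³⁴ m.

λ = 2.16 × 10⁻³⁴ m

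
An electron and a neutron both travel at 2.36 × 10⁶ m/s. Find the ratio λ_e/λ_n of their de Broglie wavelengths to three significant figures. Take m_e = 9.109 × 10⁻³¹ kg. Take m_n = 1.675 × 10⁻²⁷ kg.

λ_e/λ_n = 1840

At fixed v, p = mv so λ = h/(mv) ∝ 1/m.
λ_e/λ_n = m_n/m_e = 1.675 × 10⁻²⁷/9.109 × 10⁻³¹ = 1840.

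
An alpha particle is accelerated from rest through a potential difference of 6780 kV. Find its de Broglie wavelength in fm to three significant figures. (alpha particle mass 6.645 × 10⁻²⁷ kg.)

λ = 3.90 fm

KE = 2eV = 2 × 1.602 × 10⁻¹⁹ × 6.780 × 10⁶ = 2.172 × 10⁻¹² J.
p = √(2mKE) = √(2 × 6.645 × 10⁻²⁷ × 2.172 × 10⁻¹²) = 1.699 × 10⁻¹⁹ kg·m/s.
λ = h/p = 6.626 × 10⁻³⁴ / 1.699 × 10⁻¹⁹ = 3.90 × 10⁻¹⁵ m = 3.90 fm.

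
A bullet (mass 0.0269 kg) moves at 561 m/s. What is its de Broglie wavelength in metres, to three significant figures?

λ = 4.39 × 10⁻³⁵ m

p = mv = 0.0269 × 561 = 1.509 × 10¹ kg·m/s.
λ = h/p = 6.626 × 10⁻³⁴ / 1.509 × 10¹ = 4.39 × 10⁻³⁵ m.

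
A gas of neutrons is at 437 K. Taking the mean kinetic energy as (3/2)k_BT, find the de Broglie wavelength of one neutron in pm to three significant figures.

λ = 120 pm

KE = (3/2)k_BT = 1.5 × 1.381 × 10⁻²³ × 437 = 9.052 × 10⁻²¹ J.
p = √(2mKE) = √(2 × 1.675 × 10⁻²⁷ × 9.052 × 10⁻²¹) = 5.507 × 10⁻²⁴ kg·m/s.
λ = h/p = 1.20 × 10⁻¹⁰ m = 120 pm.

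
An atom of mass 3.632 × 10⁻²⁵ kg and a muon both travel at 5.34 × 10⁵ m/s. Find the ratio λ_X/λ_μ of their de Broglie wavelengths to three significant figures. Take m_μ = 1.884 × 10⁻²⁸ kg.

λ_X/λ_μ = 5.19 × 10⁻⁴

At fixed v, p = mv so λ = h/(mv) ∝ 1/m.
λ_X/λ_μ = m_μ/m_X = 1.884 × 10⁻²⁸/3.632 × 10⁻²⁵ = 5.19 × 10⁻⁴.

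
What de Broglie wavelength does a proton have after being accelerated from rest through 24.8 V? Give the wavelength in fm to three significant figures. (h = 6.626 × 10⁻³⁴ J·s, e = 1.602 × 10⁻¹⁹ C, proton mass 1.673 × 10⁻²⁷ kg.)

KE = eV = 1.602 × 10⁻¹⁹ × 24.80 = 3.973 × 10⁻¹⁸ J.
p = √(2mKE) = √(2 × 1.673 × 10⁻²⁷ × 3.973 × 10⁻¹⁸) = 1.153 × 10⁻²² kg·m/s.
λ = h/p = 6.626 × 10⁻³⁴ / 1.153 × 10⁻²² = 5.75 × 10⁻¹² m = 5750 fm.

λ = 5750 fm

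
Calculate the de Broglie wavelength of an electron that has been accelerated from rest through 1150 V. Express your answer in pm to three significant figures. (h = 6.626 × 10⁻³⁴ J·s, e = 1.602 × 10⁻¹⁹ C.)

λ = 36.2 pm

KE = eV = 1.602 × 10⁻¹⁹ × 1150 = 1.842 × 10⁻¹⁶ J.
p = √(2mKE) = √(2 × 9.109 × 10⁻³¹ × 1.842 × 10⁻¹⁶) = 1.832 × 10⁻²³ kg·m/s.
λ = h/p = 6.626 × 10⁻³⁴ / 1.832 × 10⁻²³ = 3.62 × 10⁻¹¹ m = 36.2 pm.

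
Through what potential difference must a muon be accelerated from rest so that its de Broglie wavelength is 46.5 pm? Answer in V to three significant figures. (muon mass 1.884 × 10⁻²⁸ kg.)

V = 3.36 V

p = h/λ = 6.626 × 10⁻³⁴ / 4.650 × 10⁻¹¹ = 1.425 × 10⁻²³ kg·m/s.
KE = p²/(2m) = 5.389 × 10⁻¹⁹ J.
V = KE/e = 5.389 × 10⁻¹⁹ / (1.602 × 10⁻¹⁹) = 3.36 V.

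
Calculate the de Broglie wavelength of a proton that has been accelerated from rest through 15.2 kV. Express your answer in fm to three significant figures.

λ = 232 fm

KE = eV = 1.602 × 10⁻¹⁹ × 1.520 × 10⁴ = 2.435 × 10⁻¹⁵ J.
p = √(2mKE) = √(2 × 1.673 × 10⁻²⁷ × 2.435 × 10⁻¹⁵) = 2.854 × 10⁻²¹ kg·m/s.
λ = h/p = 6.626 × 10⁻³⁴ / 2.854 × 10⁻²¹ = 2.32 × 10⁻¹³ m = 232 fm.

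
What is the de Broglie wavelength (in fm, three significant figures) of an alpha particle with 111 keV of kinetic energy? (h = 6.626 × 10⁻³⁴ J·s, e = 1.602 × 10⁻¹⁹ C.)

λ = 43.1 fm

KE = 111 keV = 1.778 × 10⁻¹⁴ J.
p = √(2mKE) = √(2 × 6.645 × 10⁻²⁷ × 1.778 × 10⁻¹⁴) = 1.537 × 10⁻²⁰ kg·m/s.
λ = h/p = 6.626 × 10⁻³⁴ / 1.537 × 10⁻²⁰ = 4.31 × 10⁻¹⁴ m = 43.1 fm.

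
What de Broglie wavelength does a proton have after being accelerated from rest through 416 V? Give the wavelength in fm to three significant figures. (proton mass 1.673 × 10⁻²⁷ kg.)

KE = eV = 1.602 × 10⁻¹⁹ × 416.0 = 6.664 × 10⁻¹⁷ J.
p = √(2mKE) = √(2 × 1.673 × 10⁻²⁷ × 6.664 × 10⁻¹⁷) = 4.722 × 10⁻²² kg·m/s.
λ = h/p = 6.626 × 10⁻³⁴ / 4.722 × 10⁻²² = 1.40 × 10⁻¹² m = 1400 fm.

λ = 1400 fm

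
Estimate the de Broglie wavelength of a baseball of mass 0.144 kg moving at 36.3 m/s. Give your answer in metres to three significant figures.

p = mv = 0.144 × 36.3 = 5.227 kg·m/s.
λ = h/p = 6.626 × 10⁻³⁴ / 5.227 = 1.27 × 10⁻³⁴ m.

λ = 1.27 × 10⁻³⁴ m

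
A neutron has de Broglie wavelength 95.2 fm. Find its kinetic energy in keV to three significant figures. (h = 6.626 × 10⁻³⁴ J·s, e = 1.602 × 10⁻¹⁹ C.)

KE = 90.3 keV

p = h/λ = 6.626 × 10⁻³⁴ / 9.520 × 10⁻¹⁴ = 6.960 × 10⁻²¹ kg·m/s.
KE = p²/(2m) = (6.960 × 10⁻²¹)² / (2 × 1.675 × 10⁻²⁷) = 1.446 × 10⁻¹⁴ J = 90.3 keV.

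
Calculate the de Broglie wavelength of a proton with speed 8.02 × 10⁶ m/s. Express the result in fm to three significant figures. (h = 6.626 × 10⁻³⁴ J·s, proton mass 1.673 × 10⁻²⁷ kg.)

p = mv = 1.673 × 10⁻²⁷ × 8.02 × 10⁶ = 1.342 × 10⁻²⁰ kg·m/s.
λ = h/p = 6.626 × 10⁻³⁴ / 1.342 × 10⁻²⁰ = 4.94 × 10⁻¹⁴ m = 49.4 fm.

λ = 49.4 fm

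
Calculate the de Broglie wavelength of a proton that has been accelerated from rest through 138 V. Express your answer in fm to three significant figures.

KE = eV = 1.602 × 10⁻¹⁹ × 138.0 = 2.211 × 10⁻¹⁷ J.
p = √(2mKE) = √(2 × 1.673 × 10⁻²⁷ × 2.211 × 10⁻¹⁷) = 2.720 × 10⁻²² kg·m/s.
λ = h/p = 6.626 × 10⁻³⁴ / 2.720 × 10⁻²² = 2.44 × 10⁻¹² m = 2440 fm.

λ = 2440 fm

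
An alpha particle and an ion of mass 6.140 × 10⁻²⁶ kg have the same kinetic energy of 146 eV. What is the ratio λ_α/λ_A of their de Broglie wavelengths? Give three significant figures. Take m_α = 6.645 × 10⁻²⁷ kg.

At fixed KE, p = √(2mKE) so λ = h/p ∝ 1/√m.
λ_α/λ_A = √(m_A/m_α) = √(6.140 × 10⁻²⁶/6.645 × 10⁻²⁷) = √(9.240) = 3.04.

λ_α/λ_A = 3.04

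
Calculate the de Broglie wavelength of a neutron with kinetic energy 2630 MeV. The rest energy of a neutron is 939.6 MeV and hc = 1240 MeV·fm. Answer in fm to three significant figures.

λ = 0.360 fm

Total energy E = KE + m₀c² = 2630 + 939.6 = 3569.6 MeV.
(pc)² = E² − (m₀c²)² = (3569.6)² − (939.6)² = 1.186 × 10⁷ MeV², so pc = 3444 MeV.
λ = hc/(pc) = 1240 MeV·fm / 3444 MeV = 0.360 fm.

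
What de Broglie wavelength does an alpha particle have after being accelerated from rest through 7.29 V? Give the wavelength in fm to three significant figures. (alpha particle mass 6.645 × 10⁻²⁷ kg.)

λ = 3760 fm

KE = 2eV = 2 × 1.602 × 10⁻¹⁹ × 7.290 = 2.336 × 10⁻¹⁸ J.
p = √(2mKE) = √(2 × 6.645 × 10⁻²⁷ × 2.336 × 10⁻¹⁸) = 1.762 × 10⁻²² kg·m/s.
λ = h/p = 6.626 × 10⁻³⁴ / 1.762 × 10⁻²² = 3.76 × 10⁻¹² m = 3760 fm.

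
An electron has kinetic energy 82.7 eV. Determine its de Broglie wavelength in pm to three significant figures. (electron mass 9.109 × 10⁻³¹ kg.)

λ = 135 pm

KE = 82.7 eV = 1.325 × 10⁻¹⁷ J.
p = √(2mKE) = √(2 × 9.109 × 10⁻³¹ × 1.325 × 10⁻¹⁷) = 4.913 × 10⁻²⁴ kg·m/s.
λ = h/p = 6.626 × 10⁻³⁴ / 4.913 × 10⁻²⁴ = 1.35 × 10⁻¹⁰ m = 135 pm.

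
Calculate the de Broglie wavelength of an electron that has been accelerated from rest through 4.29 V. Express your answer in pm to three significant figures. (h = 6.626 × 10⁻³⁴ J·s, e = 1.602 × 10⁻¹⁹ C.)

KE = eV = 1.602 × 10⁻¹⁹ × 4.290 = 6.873 × 10⁻¹⁹ J.
p = √(2mKE) = √(2 × 9.109 × 10⁻³¹ × 6.873 × 10⁻¹⁹) = 1.119 × 10⁻²⁴ kg·m/s.
λ = h/p = 6.626 × 10⁻³⁴ / 1.119 × 10⁻²⁴ = 5.92 × 10⁻¹⁰ m = 592 pm.

λ = 592 pm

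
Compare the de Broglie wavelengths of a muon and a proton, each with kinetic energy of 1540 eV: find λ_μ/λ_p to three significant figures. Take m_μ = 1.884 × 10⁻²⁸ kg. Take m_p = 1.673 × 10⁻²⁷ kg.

At fixed KE, p = √(2mKE) so λ = h/p ∝ 1/√m.
λ_μ/λ_p = √(m_p/m_μ) = √(1.673 × 10⁻²⁷/1.884 × 10⁻²⁸) = √(8.880) = 2.98.

λ_μ/λ_p = 2.98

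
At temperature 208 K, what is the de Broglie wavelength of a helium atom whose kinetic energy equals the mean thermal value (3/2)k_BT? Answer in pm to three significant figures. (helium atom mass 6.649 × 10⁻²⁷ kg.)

λ = 87.5 pm

KE = (3/2)k_BT = 1.5 × 1.381 × 10⁻²³ × 208 = 4.309 × 10⁻²¹ J.
p = √(2mKE) = √(2 × 6.649 × 10⁻²⁷ × 4.309 × 10⁻²¹) = 7.570 × 10⁻²⁴ kg·m/s.
λ = h/p = 8.75 × 10⁻¹¹ m = 87.5 pm.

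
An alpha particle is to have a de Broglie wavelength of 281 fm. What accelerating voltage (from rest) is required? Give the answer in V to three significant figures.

p = h/λ = 6.626 × 10⁻³⁴ / 2.810 × 10⁻¹³ = 2.358 × 10⁻²¹ kg·m/s.
KE = p²/(2m) = 4.184 × 10⁻¹⁶ J.
V = KE/2e = 4.184 × 10⁻¹⁶ / (2 × 1.602 × 10⁻¹⁹) = 1310 V.

V = 1310 V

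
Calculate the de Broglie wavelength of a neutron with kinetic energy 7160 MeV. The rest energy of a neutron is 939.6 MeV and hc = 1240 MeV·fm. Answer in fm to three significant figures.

Total energy E = KE + m₀c² = 7160 + 939.6 = 8099.6 MeV.
(pc)² = E² − (m₀c²)² = (8099.6)² − (939.6)² = 6.472 × 10⁷ MeV², so pc = 8045 MeV.
λ = hc/(pc) = 1240 MeV·fm / 8045 MeV = 0.154 fm.

λ = 0.154 fm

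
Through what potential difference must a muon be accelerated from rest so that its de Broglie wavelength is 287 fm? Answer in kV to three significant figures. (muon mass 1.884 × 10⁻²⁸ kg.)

V = 88.3 kV

p = h/λ = 6.626 × 10⁻³⁴ / 2.870 × 10⁻¹³ = 2.309 × 10⁻²¹ kg·m/s.
KE = p²/(2m) = 1.415 × 10⁻¹⁴ J.
V = KE/e = 1.415 × 10⁻¹⁴ / (1.602 × 10⁻¹⁹) = 88.3 kV.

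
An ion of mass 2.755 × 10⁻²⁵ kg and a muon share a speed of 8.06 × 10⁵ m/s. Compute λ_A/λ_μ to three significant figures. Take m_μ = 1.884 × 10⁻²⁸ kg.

At fixed v, p = mv so λ = h/(mv) ∝ 1/m.
λ_A/λ_μ = m_μ/m_A = 1.884 × 10⁻²⁸/2.755 × 10⁻²⁵ = 6.84 × 10⁻⁴.

λ_A/λ_μ = 6.84 × 10⁻⁴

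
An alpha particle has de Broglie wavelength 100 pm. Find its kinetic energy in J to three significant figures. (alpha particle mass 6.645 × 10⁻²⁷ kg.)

p = h/λ = 6.626 × 10⁻³⁴ / 1.000 × 10⁻¹⁰ = 6.626 × 10⁻²⁴ kg·m/s.
KE = p²/(2m) = (6.626 × 10⁻²⁴)² / (2 × 6.645 × 10⁻²⁷) = 3.304 × 10⁻²¹ J = 3.30 × 10⁻²¹ J.

KE = 3.30 × 10⁻²¹ J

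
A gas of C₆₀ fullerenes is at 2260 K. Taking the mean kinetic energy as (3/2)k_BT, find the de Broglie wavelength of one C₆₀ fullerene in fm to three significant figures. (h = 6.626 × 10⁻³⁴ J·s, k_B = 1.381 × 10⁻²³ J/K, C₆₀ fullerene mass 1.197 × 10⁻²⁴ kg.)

KE = (3/2)k_BT = 1.5 × 1.381 × 10⁻²³ × 2260 = 4.682 × 10⁻²⁰ J.
p = √(2mKE) = √(2 × 1.197 × 10⁻²⁴ × 4.682 × 10⁻²⁰) = 3.348 × 10⁻²² kg·m/s.
λ = h/p = 1.98 × 10⁻¹² m = 1980 fm.

λ = 1980 fm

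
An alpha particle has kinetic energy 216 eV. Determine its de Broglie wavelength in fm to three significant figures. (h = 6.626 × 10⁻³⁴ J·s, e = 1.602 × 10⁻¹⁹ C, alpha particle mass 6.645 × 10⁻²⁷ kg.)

KE = 216 eV = 3.460 × 10⁻¹⁷ J.
p = √(2mKE) = √(2 × 6.645 × 10⁻²⁷ × 3.460 × 10⁻¹⁷) = 6.781 × 10⁻²² kg·m/s.
λ = h/p = 6.626 × 10⁻³⁴ / 6.781 × 10⁻²² = 9.77 × 10⁻¹³ m = 977 fm.

λ = 977 fm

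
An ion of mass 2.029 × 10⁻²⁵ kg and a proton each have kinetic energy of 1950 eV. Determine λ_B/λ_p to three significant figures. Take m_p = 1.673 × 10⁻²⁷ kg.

At fixed KE, p = √(2mKE) so λ = h/p ∝ 1/√m.
λ_B/λ_p = √(m_p/m_B) = √(1.673 × 10⁻²⁷/2.029 × 10⁻²⁵) = √(8.245 × 10⁻³) = 0.0908.

λ_B/λ_p = 0.0908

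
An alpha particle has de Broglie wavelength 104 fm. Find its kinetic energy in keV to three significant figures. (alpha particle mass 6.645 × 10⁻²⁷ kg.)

p = h/λ = 6.626 × 10⁻³⁴ / 1.040 × 10⁻¹³ = 6.371 × 10⁻²¹ kg·m/s.
KE = p²/(2m) = (6.371 × 10⁻²¹)² / (2 × 6.645 × 10⁻²⁷) = 3.054 × 10⁻¹⁵ J = 19.1 keV.

KE = 19.1 keV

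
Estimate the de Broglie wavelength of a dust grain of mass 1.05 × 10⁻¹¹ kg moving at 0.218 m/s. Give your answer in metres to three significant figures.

λ = 2.89 × 10⁻²² m

p = mv = 1.05 × 10⁻¹¹ × 0.218 = 2.289 × 10⁻¹² kg·m/s.
λ = h/p = 6.626 × 10⁻³⁴ / 2.289 × 10⁻¹² = 2.89 × 10⁻²² m.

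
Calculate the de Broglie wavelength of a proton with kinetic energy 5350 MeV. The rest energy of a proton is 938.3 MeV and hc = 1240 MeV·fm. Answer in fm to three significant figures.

λ = 0.199 fm

Total energy E = KE + m₀c² = 5350 + 938.3 = 6288.3 MeV.
(pc)² = E² − (m₀c²)² = (6288.3)² − (938.3)² = 3.866 × 10⁷ MeV², so pc = 6218 MeV.
λ = hc/(pc) = 1240 MeV·fm / 6218 MeV = 0.199 fm.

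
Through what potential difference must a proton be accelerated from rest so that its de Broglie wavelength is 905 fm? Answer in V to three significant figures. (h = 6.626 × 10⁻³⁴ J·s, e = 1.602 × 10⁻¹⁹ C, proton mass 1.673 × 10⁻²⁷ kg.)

V = 1000 V

p = h/λ = 6.626 × 10⁻³⁴ / 9.050 × 10⁻¹³ = 7.322 × 10⁻²² kg·m/s.
KE = p²/(2m) = 1.602 × 10⁻¹⁶ J.
V = KE/e = 1.602 × 10⁻¹⁶ / (1.602 × 10⁻¹⁹) = 1000 V.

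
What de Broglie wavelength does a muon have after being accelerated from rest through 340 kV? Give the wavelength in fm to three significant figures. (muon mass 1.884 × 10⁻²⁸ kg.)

KE = eV = 1.602 × 10⁻¹⁹ × 3.400 × 10⁵ = 5.447 × 10⁻¹⁴ J.
p = √(2mKE) = √(2 × 1.884 × 10⁻²⁸ × 5.447 × 10⁻¹⁴) = 4.530 × 10⁻²¹ kg·m/s.
λ = h/p = 6.626 × 10⁻³⁴ / 4.530 × 10⁻²¹ = 1.46 × 10⁻¹³ m = 146 fm.

λ = 146 fm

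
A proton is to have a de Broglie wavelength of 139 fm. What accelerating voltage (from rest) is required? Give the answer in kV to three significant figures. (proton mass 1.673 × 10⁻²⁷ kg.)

V = 42.4 kV

p = h/λ = 6.626 × 10⁻³⁴ / 1.390 × 10⁻¹³ = 4.767 × 10⁻²¹ kg·m/s.
KE = p²/(2m) = 6.791 × 10⁻¹⁵ J.
V = KE/e = 6.791 × 10⁻¹⁵ / (1.602 × 10⁻¹⁹) = 42.4 kV.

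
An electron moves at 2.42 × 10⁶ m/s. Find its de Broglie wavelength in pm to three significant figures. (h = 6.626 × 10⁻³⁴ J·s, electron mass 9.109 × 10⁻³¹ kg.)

λ = 301 pm

p = mv = 9.109 × 10⁻³¹ × 2.42 × 10⁶ = 2.204 × 10⁻²⁴ kg·m/s.
λ = h/p = 6.626 × 10⁻³⁴ / 2.204 × 10⁻²⁴ = 3.01 × 10⁻¹⁰ m = 301 pm.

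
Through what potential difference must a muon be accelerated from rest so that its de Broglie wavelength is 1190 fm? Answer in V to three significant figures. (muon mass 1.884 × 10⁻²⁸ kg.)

p = h/λ = 6.626 × 10⁻³⁴ / 1.190 × 10⁻¹² = 5.568 × 10⁻²² kg·m/s.
KE = p²/(2m) = 8.228 × 10⁻¹⁶ J.
V = KE/e = 8.228 × 10⁻¹⁶ / (1.602 × 10⁻¹⁹) = 5140 V.

V = 5140 V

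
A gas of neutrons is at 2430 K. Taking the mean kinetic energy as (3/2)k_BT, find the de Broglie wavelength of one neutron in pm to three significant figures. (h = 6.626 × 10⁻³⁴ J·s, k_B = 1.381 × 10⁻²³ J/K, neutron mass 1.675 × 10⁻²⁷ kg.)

λ = 51.0 pm

KE = (3/2)k_BT = 1.5 × 1.381 × 10⁻²³ × 2430 = 5.034 × 10⁻²⁰ J.
p = √(2mKE) = √(2 × 1.675 × 10⁻²⁷ × 5.034 × 10⁻²⁰) = 1.299 × 10⁻²³ kg·m/s.
λ = h/p = 5.10 × 10⁻¹¹ m = 51.0 pm.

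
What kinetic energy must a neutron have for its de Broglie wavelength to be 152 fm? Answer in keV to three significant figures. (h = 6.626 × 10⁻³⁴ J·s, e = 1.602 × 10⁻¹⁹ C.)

KE = 35.4 keV

p = h/λ = 6.626 × 10⁻³⁴ / 1.520 × 10⁻¹³ = 4.359 × 10⁻²¹ kg·m/s.
KE = p²/(2m) = (4.359 × 10⁻²¹)² / (2 × 1.675 × 10⁻²⁷) = 5.672 × 10⁻¹⁵ J = 35.4 keV.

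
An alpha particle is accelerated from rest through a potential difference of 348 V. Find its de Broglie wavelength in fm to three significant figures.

λ = 544 fm

KE = 2eV = 2 × 1.602 × 10⁻¹⁹ × 348.0 = 1.115 × 10⁻¹⁶ J.
p = √(2mKE) = √(2 × 6.645 × 10⁻²⁷ × 1.115 × 10⁻¹⁶) = 1.217 × 10⁻²¹ kg·m/s.
λ = h/p = 6.626 × 10⁻³⁴ / 1.217 × 10⁻²¹ = 5.44 × 10⁻¹³ m = 544 fm.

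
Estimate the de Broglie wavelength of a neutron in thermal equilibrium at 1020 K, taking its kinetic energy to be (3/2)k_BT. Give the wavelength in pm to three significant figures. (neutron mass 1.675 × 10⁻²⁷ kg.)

λ = 78.8 pm

KE = (3/2)k_BT = 1.5 × 1.381 × 10⁻²³ × 1020 = 2.113 × 10⁻²⁰ J.
p = √(2mKE) = √(2 × 1.675 × 10⁻²⁷ × 2.113 × 10⁻²⁰) = 8.413 × 10⁻²⁴ kg·m/s.
λ = h/p = 7.88 × 10⁻¹¹ m = 78.8 pm.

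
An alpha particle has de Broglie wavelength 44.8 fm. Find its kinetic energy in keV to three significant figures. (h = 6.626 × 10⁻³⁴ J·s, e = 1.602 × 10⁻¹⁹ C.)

p = h/λ = 6.626 × 10⁻³⁴ / 4.480 × 10⁻¹⁴ = 1.479 × 10⁻²⁰ kg·m/s.
KE = p²/(2m) = (1.479 × 10⁻²⁰)² / (2 × 6.645 × 10⁻²⁷) = 1.646 × 10⁻¹⁴ J = 103 keV.

KE = 103 keV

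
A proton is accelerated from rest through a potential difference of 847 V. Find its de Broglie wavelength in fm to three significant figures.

λ = 983 fm

KE = eV = 1.602 × 10⁻¹⁹ × 847.0 = 1.357 × 10⁻¹⁶ J.
p = √(2mKE) = √(2 × 1.673 × 10⁻²⁷ × 1.357 × 10⁻¹⁶) = 6.738 × 10⁻²² kg·m/s.
λ = h/p = 6.626 × 10⁻³⁴ / 6.738 × 10⁻²² = 9.83 × 10⁻¹³ m = 983 fm.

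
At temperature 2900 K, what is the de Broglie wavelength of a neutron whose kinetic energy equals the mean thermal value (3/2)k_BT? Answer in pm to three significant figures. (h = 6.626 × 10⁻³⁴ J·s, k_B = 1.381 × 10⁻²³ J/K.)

KE = (3/2)k_BT = 1.5 × 1.381 × 10⁻²³ × 2900 = 6.007 × 10⁻²⁰ J.
p = √(2mKE) = √(2 × 1.675 × 10⁻²⁷ × 6.007 × 10⁻²⁰) = 1.419 × 10⁻²³ kg·m/s.
λ = h/p = 4.67 × 10⁻¹¹ m = 46.7 pm.

λ = 46.7 pm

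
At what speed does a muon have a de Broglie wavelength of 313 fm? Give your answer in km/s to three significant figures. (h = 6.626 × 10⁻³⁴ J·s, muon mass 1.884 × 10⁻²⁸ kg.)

v = 1.12 × 10⁴ km/s

p = h/λ = 6.626 × 10⁻³⁴ / 3.130 × 10⁻¹³ = 2.117 × 10⁻²¹ kg·m/s.
v = p/m = 2.117 × 10⁻²¹ / 1.884 × 10⁻²⁸ = 1.12 × 10⁷ m/s = 1.12 × 10⁴ km/s.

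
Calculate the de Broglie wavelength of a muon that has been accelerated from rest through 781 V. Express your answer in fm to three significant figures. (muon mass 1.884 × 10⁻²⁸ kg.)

λ = 3050 fm

KE = eV = 1.602 × 10⁻¹⁹ × 781.0 = 1.251 × 10⁻¹⁶ J.
p = √(2mKE) = √(2 × 1.884 × 10⁻²⁸ × 1.251 × 10⁻¹⁶) = 2.171 × 10⁻²² kg·m/s.
λ = h/p = 6.626 × 10⁻³⁴ / 2.171 × 10⁻²² = 3.05 × 10⁻¹² m = 3050 fm.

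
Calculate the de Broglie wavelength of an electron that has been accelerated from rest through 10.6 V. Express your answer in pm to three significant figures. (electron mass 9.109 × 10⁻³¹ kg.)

λ = 377 pm

KE = eV = 1.602 × 10⁻¹⁹ × 10.60 = 1.698 × 10⁻¹⁸ J.
p = √(2mKE) = √(2 × 9.109 × 10⁻³¹ × 1.698 × 10⁻¹⁸) = 1.759 × 10⁻²⁴ kg·m/s.
λ = h/p = 6.626 × 10⁻³⁴ / 1.759 × 10⁻²⁴ = 3.77 × 10⁻¹⁰ m = 377 pm.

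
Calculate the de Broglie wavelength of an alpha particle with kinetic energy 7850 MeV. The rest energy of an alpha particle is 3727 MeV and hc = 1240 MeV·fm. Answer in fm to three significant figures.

Total energy E = KE + m₀c² = 7850 + 3727 = 11577 MeV.
(pc)² = E² − (m₀c²)² = (11577)² − (3727)² = 1.201 × 10⁸ MeV², so pc = 1.096 × 10⁴ MeV.
λ = hc/(pc) = 1240 MeV·fm / 1.096 × 10⁴ MeV = 0.113 fm.

λ = 0.113 fm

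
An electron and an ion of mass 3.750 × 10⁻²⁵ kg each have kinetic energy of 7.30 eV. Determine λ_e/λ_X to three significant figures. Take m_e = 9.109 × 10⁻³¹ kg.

λ_e/λ_X = 642

At fixed KE, p = √(2mKE) so λ = h/p ∝ 1/√m.
λ_e/λ_X = √(m_X/m_e) = √(3.750 × 10⁻²⁵/9.109 × 10⁻³¹) = √(4.117 × 10⁵) = 642.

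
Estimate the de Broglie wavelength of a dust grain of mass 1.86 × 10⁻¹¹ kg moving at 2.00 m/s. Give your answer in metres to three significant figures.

p = mv = 1.86 × 10⁻¹¹ × 2.00 = 3.720 × 10⁻¹¹ kg·m/s.
λ = h/p = 6.626 × 10⁻³⁴ / 3.720 × 10⁻¹¹ = 1.78 × 10⁻²³ m.

λ = 1.78 × 10⁻²³ m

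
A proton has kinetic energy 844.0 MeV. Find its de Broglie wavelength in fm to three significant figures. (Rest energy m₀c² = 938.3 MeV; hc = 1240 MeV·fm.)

Total energy E = KE + m₀c² = 844.0 + 938.3 = 1782.3 MeV.
(pc)² = E² − (m₀c²)² = (1782.3)² − (938.3)² = 2.296 × 10⁶ MeV², so pc = 1515 MeV.
λ = hc/(pc) = 1240 MeV·fm / 1515 MeV = 0.818 fm.

λ = 0.818 fm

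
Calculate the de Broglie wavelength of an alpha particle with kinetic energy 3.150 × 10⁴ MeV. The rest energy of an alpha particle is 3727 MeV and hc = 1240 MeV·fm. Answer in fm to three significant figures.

Total energy E = KE + m₀c² = 3.150 × 10⁴ + 3727 = 35227 MeV.
(pc)² = E² − (m₀c²)² = (35227)² − (3727)² = 1.227 × 10⁹ MeV², so pc = 3.503 × 10⁴ MeV.
λ = hc/(pc) = 1240 MeV·fm / 3.503 × 10⁴ MeV = 0.0354 fm.

λ = 0.0354 fm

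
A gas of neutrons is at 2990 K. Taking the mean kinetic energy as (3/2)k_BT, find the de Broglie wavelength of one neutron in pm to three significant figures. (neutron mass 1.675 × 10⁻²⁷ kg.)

KE = (3/2)k_BT = 1.5 × 1.381 × 10⁻²³ × 2990 = 6.194 × 10⁻²⁰ J.
p = √(2mKE) = √(2 × 1.675 × 10⁻²⁷ × 6.194 × 10⁻²⁰) = 1.440 × 10⁻²³ kg·m/s.
λ = h/p = 4.60 × 10⁻¹¹ m = 46.0 pm.

λ = 46.0 pm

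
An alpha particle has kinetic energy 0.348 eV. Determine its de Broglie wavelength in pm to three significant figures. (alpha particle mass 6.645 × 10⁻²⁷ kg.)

KE = 0.348 eV = 5.575 × 10⁻²⁰ J.
p = √(2mKE) = √(2 × 6.645 × 10⁻²⁷ × 5.575 × 10⁻²⁰) = 2.722 × 10⁻²³ kg·m/s.
λ = h/p = 6.626 × 10⁻³⁴ / 2.722 × 10⁻²³ = 2.43 × 10⁻¹¹ m = 24.3 pm.

λ = 24.3 pm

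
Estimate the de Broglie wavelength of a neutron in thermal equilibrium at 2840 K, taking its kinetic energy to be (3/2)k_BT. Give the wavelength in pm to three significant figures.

KE = (3/2)k_BT = 1.5 × 1.381 × 10⁻²³ × 2840 = 5.883 × 10⁻²⁰ J.
p = √(2mKE) = √(2 × 1.675 × 10⁻²⁷ × 5.883 × 10⁻²⁰) = 1.404 × 10⁻²³ kg·m/s.
λ = h/p = 4.72 × 10⁻¹¹ m = 47.2 pm.

λ = 47.2 pm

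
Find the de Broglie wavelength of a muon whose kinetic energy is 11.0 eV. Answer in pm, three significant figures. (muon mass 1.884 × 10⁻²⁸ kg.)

KE = 11.0 eV = 1.762 × 10⁻¹⁸ J.
p = √(2mKE) = √(2 × 1.884 × 10⁻²⁸ × 1.762 × 10⁻¹⁸) = 2.577 × 10⁻²³ kg·m/s.
λ = h/p = 6.626 × 10⁻³⁴ / 2.577 × 10⁻²³ = 2.57 × 10⁻¹¹ m = 25.7 pm.

λ = 25.7 pm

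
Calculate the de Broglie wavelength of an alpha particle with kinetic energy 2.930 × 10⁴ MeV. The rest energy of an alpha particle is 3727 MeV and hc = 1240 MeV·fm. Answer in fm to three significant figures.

Total energy E = KE + m₀c² = 2.930 × 10⁴ + 3727 = 33027 MeV.
(pc)² = E² − (m₀c²)² = (33027)² − (3727)² = 1.077 × 10⁹ MeV², so pc = 3.282 × 10⁴ MeV.
λ = hc/(pc) = 1240 MeV·fm / 3.282 × 10⁴ MeV = 0.0378 fm.

λ = 0.0378 fm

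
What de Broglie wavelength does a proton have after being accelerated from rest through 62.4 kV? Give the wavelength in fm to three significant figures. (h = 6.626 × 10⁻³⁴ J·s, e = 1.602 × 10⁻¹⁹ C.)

λ = 115 fm

KE = eV = 1.602 × 10⁻¹⁹ × 6.240 × 10⁴ = 9.996 × 10⁻¹⁵ J.
p = √(2mKE) = √(2 × 1.673 × 10⁻²⁷ × 9.996 × 10⁻¹⁵) = 5.783 × 10⁻²¹ kg·m/s.
λ = h/p = 6.626 × 10⁻³⁴ / 5.783 × 10⁻²¹ = 1.15 × 10⁻¹³ m = 115 fm.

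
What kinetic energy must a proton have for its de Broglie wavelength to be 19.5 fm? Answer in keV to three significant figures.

p = h/λ = 6.626 × 10⁻³⁴ / 1.950 × 10⁻¹⁴ = 3.398 × 10⁻²⁰ kg·m/s.
KE = p²/(2m) = (3.398 × 10⁻²⁰)² / (2 × 1.673 × 10⁻²⁷) = 3.451 × 10⁻¹³ J = 2150 keV.

KE = 2150 keV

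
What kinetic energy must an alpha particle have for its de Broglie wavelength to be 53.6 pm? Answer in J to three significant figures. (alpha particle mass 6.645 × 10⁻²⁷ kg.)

KE = 1.15 × 10⁻²⁰ J

p = h/λ = 6.626 × 10⁻³⁴ / 5.360 × 10⁻¹¹ = 1.236 × 10⁻²³ kg·m/s.
KE = p²/(2m) = (1.236 × 10⁻²³)² / (2 × 6.645 × 10⁻²⁷) = 1.150 × 10⁻²⁰ J = 1.15 × 10⁻²⁰ J.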